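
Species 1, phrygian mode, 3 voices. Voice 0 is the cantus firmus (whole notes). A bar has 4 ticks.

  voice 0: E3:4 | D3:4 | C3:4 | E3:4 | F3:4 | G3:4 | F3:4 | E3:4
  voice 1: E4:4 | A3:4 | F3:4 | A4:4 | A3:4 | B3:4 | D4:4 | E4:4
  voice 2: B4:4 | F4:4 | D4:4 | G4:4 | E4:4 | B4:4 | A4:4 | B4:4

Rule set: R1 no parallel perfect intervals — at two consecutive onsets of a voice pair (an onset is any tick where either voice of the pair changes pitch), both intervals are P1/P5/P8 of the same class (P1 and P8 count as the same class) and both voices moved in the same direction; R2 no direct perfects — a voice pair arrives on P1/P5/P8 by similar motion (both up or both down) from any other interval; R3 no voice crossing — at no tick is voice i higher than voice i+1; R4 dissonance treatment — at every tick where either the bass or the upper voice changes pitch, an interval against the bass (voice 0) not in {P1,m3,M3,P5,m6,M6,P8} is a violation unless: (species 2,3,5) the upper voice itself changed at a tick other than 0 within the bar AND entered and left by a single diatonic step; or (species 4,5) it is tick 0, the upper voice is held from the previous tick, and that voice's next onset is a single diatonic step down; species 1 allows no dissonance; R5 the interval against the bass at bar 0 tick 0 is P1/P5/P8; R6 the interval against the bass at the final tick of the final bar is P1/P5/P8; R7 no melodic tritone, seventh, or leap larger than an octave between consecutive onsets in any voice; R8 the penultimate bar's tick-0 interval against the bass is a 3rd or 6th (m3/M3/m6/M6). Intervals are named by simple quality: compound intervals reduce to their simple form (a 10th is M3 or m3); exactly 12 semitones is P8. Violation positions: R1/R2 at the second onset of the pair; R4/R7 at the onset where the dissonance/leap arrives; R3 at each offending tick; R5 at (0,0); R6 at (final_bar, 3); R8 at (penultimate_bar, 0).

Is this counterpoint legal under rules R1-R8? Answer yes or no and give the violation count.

bar 0: v0=E3 v1=E4 v2=B4 (P5)
bar 1: v0=D3 v1=A3 v2=F4 (m3)
bar 2: v0=C3 v1=F3 v2=D4 (M2)
bar 3: v0=E3 v1=A4 v2=G4 (m3)
bar 4: v0=F3 v1=A3 v2=E4 (M7)
bar 5: v0=G3 v1=B3 v2=B4 (M3)
bar 6: v0=F3 v1=D4 v2=A4 (M3)
bar 7: v0=E3 v1=E4 v2=B4 (P5)
  R2 @ bar1.0: E3/E4 P8 -> D3/A3 P5 similar
  R7 @ bar1.0: B4->F4 leap 6st
  R4 @ bar2.0: C3/F3 P4 untreated
  R4 @ bar2.0: C3/D4 M2 untreated
  R3 @ bar3.0: A4 above G4
  R4 @ bar3.0: E3/A4 P4 untreated
  R7 @ bar3.0: F3->A4 leap 16st
  R3 @ bar3.1: A4 above G4
  R3 @ bar3.2: A4 above G4
  R3 @ bar3.3: A4 above G4
  R2 @ bar4.0: A4/G4 M2 -> A3/E4 P5 similar
  R4 @ bar4.0: F3/E4 M7 untreated
  R2 @ bar5.0: A3/E4 P5 -> B3/B4 P8 similar
  R1 @ bar7.0: D4/A4 P5 -> E4/B4 P5 similar

No (14 violations)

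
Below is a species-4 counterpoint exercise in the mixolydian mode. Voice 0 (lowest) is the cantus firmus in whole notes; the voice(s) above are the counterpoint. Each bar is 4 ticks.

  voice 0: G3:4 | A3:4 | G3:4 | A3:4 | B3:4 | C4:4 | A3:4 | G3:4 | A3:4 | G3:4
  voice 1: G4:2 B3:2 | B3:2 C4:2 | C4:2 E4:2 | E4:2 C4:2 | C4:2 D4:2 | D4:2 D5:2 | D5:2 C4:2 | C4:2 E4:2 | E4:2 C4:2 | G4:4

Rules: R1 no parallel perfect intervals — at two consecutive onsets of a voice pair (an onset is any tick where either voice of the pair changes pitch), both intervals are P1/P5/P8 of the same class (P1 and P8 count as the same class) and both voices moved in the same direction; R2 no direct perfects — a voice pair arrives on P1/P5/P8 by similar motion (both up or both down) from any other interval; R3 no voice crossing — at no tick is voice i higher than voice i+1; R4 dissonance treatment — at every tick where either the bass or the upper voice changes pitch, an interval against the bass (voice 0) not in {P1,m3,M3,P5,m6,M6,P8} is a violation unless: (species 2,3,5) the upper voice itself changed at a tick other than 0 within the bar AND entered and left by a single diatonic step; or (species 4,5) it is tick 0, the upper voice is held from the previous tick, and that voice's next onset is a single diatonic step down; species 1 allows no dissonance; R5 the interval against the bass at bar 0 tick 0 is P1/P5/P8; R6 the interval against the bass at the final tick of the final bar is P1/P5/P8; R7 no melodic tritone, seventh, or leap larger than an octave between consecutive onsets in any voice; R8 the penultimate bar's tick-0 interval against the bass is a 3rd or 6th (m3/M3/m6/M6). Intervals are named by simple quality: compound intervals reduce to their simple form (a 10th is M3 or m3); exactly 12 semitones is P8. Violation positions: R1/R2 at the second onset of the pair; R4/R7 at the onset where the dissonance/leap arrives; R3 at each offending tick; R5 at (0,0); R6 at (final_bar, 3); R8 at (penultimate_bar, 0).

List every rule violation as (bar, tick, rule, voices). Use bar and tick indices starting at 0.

bar 0: v0=G3 v1=G4 downbeat P8
bar 1: v0=A3 v1=B3 downbeat M2
bar 2: v0=G3 v1=C4 downbeat P4
bar 3: v0=A3 v1=E4 downbeat P5
bar 4: v0=B3 v1=C4 downbeat m2
bar 5: v0=C4 v1=D4 downbeat M2
bar 6: v0=A3 v1=D5 downbeat P4
bar 7: v0=G3 v1=C4 downbeat P4
bar 8: v0=A3 v1=E4 downbeat P5
bar 9: v0=G3 v1=G4 downbeat P8
  -> R4 @ bar 1 tick 0 v(0, 1): A3/B3 M2 untreated
  -> R4 @ bar 2 tick 0 v(0, 1): G3/C4 P4 untreated
  -> R4 @ bar 4 tick 0 v(0, 1): B3/C4 m2 untreated
  -> R4 @ bar 5 tick 0 v(0, 1): C4/D4 M2 untreated
  -> R4 @ bar 5 tick 2 v(0, 1): C4/D5 M2 untreated
  -> R4 @ bar 6 tick 0 v(0, 1): A3/D5 P4 untreated
  -> R7 @ bar 6 tick 2 v(1,): D5->C4 leap 14st
  -> R4 @ bar 7 tick 0 v(0, 1): G3/C4 P4 untreated
  -> R8 @ bar 8 tick 0 v(0, 1): penult P5 not 3rd/6th

(1, 0, R4, (0, 1))
(2, 0, R4, (0, 1))
(4, 0, R4, (0, 1))
(5, 0, R4, (0, 1))
(5, 2, R4, (0, 1))
(6, 0, R4, (0, 1))
(6, 2, R7, (1,))
(7, 0, R4, (0, 1))
(8, 0, R8, (0, 1))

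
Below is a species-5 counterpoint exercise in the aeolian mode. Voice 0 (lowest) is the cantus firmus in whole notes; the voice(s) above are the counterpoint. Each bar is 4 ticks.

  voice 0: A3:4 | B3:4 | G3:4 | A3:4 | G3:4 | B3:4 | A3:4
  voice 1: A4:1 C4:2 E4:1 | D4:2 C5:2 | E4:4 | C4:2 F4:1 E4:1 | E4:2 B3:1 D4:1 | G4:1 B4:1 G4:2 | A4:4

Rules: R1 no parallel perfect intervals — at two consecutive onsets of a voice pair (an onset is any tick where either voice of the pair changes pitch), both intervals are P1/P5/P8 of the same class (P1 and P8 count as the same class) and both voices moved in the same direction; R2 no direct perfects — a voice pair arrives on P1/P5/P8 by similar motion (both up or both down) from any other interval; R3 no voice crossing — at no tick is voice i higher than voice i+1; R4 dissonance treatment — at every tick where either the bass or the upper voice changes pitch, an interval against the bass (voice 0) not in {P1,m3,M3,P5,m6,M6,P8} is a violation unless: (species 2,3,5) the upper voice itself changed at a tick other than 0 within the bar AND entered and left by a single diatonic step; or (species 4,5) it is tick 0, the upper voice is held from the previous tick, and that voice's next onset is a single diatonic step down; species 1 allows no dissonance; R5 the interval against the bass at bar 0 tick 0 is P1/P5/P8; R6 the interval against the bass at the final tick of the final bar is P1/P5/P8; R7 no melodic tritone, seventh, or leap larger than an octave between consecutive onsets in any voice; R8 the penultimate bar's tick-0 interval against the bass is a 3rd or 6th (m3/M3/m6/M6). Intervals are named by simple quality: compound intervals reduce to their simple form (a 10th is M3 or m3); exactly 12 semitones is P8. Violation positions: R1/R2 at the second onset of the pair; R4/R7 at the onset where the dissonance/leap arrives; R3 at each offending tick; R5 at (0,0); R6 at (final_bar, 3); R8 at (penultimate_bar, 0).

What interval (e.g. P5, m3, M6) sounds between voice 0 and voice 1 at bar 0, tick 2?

voice 0=A3 voice 1=C4 -> m3

m3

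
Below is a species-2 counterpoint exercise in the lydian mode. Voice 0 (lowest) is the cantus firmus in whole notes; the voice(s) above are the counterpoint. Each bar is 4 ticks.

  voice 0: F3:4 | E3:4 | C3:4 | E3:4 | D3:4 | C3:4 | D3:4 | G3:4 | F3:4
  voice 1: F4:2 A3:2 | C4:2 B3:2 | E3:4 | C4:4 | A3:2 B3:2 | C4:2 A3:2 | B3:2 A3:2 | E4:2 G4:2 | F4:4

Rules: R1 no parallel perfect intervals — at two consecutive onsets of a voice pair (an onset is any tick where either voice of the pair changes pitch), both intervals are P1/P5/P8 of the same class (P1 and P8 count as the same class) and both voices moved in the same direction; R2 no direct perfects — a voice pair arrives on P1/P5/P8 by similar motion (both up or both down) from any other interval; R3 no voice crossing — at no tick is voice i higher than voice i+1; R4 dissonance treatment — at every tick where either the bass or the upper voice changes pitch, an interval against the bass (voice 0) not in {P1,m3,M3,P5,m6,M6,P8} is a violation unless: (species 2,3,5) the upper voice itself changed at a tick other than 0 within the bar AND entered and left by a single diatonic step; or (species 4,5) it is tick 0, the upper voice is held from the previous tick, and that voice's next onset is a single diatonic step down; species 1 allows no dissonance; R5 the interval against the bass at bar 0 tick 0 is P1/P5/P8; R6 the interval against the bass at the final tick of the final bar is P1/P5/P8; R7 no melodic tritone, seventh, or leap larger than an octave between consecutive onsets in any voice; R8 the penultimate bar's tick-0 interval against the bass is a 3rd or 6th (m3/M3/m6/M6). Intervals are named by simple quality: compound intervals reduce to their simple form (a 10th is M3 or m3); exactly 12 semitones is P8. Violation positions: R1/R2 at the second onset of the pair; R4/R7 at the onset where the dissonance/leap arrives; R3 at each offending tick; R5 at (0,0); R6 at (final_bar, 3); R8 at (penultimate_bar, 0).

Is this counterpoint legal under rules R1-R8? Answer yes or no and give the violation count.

No (2 violations)

bar 0: v0=F3 v1=F4 (P8)
bar 1: v0=E3 v1=C4 (m6)
bar 2: v0=C3 v1=E3 (M3)
bar 3: v0=E3 v1=C4 (m6)
bar 4: v0=D3 v1=A3 (P5)
bar 5: v0=C3 v1=C4 (P8)
bar 6: v0=D3 v1=B3 (M6)
bar 7: v0=G3 v1=E4 (M6)
bar 8: v0=F3 v1=F4 (P8)
  R2 @ bar4.0: E3/C4 m6 -> D3/A3 P5 similar
  R1 @ bar8.0: G3/G4 P8 -> F3/F4 P8 similar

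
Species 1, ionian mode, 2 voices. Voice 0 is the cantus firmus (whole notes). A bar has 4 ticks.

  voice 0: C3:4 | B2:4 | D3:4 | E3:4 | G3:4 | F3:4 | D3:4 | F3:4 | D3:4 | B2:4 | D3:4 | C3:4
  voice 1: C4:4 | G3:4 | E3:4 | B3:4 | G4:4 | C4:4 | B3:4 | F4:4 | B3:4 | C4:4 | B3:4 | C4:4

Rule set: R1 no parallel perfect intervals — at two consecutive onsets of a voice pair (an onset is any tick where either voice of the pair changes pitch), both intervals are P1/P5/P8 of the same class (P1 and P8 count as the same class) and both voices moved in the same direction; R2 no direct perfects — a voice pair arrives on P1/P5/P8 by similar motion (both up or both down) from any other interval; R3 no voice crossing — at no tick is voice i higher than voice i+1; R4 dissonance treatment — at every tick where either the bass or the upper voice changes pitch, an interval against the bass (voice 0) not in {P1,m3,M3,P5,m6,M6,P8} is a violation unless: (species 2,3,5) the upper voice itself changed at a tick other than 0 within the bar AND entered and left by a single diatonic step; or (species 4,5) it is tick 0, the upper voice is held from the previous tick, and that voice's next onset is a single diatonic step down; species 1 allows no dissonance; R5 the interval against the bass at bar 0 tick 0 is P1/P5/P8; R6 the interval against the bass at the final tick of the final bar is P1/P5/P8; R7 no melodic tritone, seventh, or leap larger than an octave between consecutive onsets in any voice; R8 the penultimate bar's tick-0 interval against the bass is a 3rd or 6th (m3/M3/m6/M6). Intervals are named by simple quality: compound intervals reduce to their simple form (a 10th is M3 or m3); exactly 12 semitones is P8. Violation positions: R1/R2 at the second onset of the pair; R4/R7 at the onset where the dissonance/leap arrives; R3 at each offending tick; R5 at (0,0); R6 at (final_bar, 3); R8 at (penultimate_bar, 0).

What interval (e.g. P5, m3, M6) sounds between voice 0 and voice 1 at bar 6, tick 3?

voice 0=D3 voice 1=B3 -> M6

M6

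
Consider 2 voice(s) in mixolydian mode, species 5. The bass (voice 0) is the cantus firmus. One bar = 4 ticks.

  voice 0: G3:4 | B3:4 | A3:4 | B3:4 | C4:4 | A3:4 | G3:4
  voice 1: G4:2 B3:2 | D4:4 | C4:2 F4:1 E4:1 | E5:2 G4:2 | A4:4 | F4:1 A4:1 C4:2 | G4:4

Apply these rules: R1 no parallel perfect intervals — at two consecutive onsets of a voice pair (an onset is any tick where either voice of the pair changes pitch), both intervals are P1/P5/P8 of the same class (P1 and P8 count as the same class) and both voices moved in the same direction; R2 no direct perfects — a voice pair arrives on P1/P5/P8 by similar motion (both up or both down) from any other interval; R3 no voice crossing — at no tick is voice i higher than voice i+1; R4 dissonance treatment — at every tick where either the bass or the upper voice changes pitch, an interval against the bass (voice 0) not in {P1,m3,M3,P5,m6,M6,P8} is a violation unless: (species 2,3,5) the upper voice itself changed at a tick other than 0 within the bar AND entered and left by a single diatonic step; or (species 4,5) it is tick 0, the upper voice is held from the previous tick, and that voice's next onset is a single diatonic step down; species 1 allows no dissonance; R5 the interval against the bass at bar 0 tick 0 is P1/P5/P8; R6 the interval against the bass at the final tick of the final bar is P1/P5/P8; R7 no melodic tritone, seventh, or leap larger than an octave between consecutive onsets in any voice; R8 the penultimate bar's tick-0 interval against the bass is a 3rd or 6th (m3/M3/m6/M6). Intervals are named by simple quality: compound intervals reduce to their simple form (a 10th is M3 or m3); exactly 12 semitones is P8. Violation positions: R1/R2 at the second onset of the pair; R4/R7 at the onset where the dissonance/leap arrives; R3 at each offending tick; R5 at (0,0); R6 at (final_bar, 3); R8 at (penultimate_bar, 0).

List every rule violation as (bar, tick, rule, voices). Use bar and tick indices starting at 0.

(3, 0, R4, (0, 1))

bar 0: v0=G3 v1=G4 downbeat P8
bar 1: v0=B3 v1=D4 downbeat m3
bar 2: v0=A3 v1=C4 downbeat m3
bar 3: v0=B3 v1=E5 downbeat P4
bar 4: v0=C4 v1=A4 downbeat M6
bar 5: v0=A3 v1=F4 downbeat m6
bar 6: v0=G3 v1=G4 downbeat P8
  -> R4 @ bar 3 tick 0 v(0, 1): B3/E5 P4 untreated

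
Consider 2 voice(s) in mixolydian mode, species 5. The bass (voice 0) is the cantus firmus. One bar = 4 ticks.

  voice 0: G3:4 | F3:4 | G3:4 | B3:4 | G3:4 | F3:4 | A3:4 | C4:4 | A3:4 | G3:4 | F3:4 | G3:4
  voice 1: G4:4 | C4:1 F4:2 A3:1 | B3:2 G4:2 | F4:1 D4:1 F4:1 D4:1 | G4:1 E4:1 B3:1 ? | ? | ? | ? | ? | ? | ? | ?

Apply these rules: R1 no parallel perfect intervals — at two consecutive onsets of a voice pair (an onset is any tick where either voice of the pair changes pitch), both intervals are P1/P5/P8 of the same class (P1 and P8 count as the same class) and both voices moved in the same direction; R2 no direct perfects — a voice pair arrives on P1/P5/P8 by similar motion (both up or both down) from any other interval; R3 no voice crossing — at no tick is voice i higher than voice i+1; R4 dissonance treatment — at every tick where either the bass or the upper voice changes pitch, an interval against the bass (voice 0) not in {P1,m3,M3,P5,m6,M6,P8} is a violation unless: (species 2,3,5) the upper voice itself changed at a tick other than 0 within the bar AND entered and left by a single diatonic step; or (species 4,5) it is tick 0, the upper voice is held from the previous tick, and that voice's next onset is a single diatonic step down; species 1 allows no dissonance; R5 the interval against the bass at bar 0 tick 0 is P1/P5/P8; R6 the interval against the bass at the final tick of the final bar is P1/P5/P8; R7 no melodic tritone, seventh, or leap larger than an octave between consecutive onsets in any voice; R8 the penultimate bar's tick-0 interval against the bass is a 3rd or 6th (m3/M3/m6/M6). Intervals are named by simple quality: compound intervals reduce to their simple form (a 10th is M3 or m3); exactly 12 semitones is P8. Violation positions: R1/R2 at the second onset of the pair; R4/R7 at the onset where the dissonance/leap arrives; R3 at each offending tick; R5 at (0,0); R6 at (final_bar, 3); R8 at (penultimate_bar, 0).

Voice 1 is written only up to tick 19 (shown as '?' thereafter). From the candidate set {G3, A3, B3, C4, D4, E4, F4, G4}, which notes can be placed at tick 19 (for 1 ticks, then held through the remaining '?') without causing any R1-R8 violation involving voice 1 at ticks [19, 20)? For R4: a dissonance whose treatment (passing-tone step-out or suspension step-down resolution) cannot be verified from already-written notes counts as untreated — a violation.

G3: legal
A3: violates R4
B3: legal
C4: violates R4
D4: legal
E4: legal
F4: violates R4,R7
G4: legal

{B3, D4, E4, G3, G4}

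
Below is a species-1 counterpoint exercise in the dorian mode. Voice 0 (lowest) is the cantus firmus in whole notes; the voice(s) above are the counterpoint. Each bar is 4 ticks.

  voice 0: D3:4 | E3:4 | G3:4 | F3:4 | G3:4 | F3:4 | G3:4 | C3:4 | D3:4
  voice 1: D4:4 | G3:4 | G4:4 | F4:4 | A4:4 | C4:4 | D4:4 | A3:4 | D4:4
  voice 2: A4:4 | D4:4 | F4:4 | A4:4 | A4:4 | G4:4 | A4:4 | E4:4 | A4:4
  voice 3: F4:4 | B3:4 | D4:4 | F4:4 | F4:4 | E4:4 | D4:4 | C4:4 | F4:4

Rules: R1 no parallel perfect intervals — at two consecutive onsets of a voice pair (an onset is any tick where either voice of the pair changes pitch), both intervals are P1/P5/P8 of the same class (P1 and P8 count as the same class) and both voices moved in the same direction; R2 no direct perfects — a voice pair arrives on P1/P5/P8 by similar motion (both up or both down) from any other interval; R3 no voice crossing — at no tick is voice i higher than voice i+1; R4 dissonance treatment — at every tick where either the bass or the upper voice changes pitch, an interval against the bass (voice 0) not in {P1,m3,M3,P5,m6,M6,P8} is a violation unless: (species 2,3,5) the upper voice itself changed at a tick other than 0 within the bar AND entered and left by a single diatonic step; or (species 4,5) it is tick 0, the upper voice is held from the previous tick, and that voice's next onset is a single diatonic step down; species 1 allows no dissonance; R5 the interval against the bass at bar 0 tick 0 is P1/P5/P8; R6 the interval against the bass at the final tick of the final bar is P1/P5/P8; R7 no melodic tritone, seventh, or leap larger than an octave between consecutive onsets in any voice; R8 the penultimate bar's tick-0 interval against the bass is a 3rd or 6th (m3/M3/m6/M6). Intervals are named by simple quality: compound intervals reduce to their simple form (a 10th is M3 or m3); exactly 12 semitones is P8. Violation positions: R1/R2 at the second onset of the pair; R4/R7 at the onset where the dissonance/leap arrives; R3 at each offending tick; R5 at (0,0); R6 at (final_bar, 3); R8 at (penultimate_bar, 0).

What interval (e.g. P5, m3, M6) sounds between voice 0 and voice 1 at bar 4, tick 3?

M2

voice 0=G3 voice 1=A4 -> M2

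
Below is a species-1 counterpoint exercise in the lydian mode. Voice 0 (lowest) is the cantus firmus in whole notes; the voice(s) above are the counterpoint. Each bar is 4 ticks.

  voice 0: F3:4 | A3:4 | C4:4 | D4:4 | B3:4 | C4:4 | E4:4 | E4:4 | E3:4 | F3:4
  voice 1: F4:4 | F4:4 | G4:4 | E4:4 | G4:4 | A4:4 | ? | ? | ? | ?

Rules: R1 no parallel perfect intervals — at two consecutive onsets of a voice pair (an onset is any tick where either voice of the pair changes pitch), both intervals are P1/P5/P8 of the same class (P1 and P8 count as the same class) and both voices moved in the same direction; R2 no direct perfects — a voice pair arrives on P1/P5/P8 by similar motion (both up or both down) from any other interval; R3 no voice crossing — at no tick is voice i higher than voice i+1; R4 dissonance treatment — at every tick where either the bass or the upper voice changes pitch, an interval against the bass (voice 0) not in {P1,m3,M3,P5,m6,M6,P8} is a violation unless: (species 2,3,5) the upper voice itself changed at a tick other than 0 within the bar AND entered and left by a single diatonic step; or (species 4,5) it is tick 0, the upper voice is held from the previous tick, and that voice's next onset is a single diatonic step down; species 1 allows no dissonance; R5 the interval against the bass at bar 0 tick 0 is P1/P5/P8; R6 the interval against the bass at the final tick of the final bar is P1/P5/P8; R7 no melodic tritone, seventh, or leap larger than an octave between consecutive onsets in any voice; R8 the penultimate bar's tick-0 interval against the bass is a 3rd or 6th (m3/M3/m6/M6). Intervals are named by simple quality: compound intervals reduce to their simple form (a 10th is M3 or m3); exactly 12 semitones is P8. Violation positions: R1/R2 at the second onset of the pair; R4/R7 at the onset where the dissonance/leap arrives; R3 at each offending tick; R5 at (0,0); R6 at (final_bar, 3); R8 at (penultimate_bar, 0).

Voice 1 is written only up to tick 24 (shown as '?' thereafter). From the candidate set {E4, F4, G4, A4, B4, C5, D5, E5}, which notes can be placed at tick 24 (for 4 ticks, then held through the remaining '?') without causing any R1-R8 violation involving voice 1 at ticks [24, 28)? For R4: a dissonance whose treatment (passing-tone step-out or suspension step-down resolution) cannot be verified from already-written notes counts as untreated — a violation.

{C5, E4, G4}

E4: legal
F4: violates R4
G4: legal
A4: violates R4
B4: violates R2
C5: legal
D5: violates R4
E5: violates R2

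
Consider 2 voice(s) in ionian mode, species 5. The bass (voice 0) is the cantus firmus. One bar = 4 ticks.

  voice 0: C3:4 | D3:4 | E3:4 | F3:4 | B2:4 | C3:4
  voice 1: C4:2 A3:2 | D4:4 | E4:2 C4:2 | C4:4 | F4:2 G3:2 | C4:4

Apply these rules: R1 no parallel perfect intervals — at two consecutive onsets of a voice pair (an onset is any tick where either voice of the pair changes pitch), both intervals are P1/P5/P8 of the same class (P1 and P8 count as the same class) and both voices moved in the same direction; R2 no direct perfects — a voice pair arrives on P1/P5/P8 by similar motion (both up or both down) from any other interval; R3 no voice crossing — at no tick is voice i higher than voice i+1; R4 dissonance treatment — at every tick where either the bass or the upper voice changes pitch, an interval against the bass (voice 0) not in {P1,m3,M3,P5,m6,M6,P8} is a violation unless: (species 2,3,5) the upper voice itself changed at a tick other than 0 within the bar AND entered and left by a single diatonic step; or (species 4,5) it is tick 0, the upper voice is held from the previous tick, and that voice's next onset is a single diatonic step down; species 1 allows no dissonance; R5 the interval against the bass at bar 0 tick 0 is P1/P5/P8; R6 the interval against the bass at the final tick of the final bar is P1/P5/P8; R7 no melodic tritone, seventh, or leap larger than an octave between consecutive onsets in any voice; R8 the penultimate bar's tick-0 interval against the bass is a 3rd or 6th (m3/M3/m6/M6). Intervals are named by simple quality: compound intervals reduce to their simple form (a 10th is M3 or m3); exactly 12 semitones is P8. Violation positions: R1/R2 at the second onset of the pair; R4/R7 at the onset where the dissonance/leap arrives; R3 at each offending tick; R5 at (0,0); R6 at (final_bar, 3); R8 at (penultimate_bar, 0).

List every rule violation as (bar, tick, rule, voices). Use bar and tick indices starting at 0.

(1, 0, R2, (0, 1))
(2, 0, R1, (0, 1))
(4, 0, R4, (0, 1))
(4, 0, R7, (0,))
(4, 0, R8, (0, 1))
(4, 2, R7, (1,))
(5, 0, R2, (0, 1))

bar 0: v0=C3 v1=C4 downbeat P8
bar 1: v0=D3 v1=D4 downbeat P8
bar 2: v0=E3 v1=E4 downbeat P8
bar 3: v0=F3 v1=C4 downbeat P5
bar 4: v0=B2 v1=F4 downbeat TT
bar 5: v0=C3 v1=C4 downbeat P8
  -> R2 @ bar 1 tick 0 v(0, 1): C3/A3 M6 -> D3/D4 P8 similar
  -> R1 @ bar 2 tick 0 v(0, 1): D3/D4 P8 -> E3/E4 P8 similar
  -> R4 @ bar 4 tick 0 v(0, 1): B2/F4 TT untreated
  -> R7 @ bar 4 tick 0 v(0,): F3->B2 leap 6st
  -> R8 @ bar 4 tick 0 v(0, 1): penult TT not 3rd/6th
  -> R7 @ bar 4 tick 2 v(1,): F4->G3 leap 10st
  -> R2 @ bar 5 tick 0 v(0, 1): B2/G3 m6 -> C3/C4 P8 similar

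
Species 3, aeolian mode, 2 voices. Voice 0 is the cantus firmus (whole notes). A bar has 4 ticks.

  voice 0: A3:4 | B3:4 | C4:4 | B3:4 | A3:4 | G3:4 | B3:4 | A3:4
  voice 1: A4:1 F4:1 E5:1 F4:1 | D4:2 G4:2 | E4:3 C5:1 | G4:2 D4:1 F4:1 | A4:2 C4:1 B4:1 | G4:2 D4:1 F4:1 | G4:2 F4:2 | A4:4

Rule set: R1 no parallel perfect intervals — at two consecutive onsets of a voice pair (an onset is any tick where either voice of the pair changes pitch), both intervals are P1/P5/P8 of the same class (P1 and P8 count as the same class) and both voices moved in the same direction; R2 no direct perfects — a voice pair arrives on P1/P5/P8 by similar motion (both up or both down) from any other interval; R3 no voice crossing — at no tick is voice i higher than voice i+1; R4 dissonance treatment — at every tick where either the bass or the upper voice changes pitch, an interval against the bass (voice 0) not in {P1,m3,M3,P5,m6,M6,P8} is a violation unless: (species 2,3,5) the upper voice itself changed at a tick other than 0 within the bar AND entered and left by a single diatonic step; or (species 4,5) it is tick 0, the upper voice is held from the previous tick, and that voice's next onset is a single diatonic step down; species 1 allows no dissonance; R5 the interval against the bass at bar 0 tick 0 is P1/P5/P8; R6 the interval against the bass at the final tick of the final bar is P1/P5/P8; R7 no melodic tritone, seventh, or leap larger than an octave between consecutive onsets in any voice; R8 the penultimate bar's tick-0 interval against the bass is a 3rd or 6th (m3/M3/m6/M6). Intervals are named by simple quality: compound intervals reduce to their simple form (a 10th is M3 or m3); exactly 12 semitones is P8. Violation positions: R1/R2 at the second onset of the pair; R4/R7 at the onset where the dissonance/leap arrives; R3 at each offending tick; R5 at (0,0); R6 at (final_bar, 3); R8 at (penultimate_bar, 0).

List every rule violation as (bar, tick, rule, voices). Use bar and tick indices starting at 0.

bar 0: v0=A3 v1=A4 downbeat P8
bar 1: v0=B3 v1=D4 downbeat m3
bar 2: v0=C4 v1=E4 downbeat M3
bar 3: v0=B3 v1=G4 downbeat m6
bar 4: v0=A3 v1=A4 downbeat P8
bar 5: v0=G3 v1=G4 downbeat P8
bar 6: v0=B3 v1=G4 downbeat m6
bar 7: v0=A3 v1=A4 downbeat P8
  -> R7 @ bar 0 tick 2 v(1,): F4->E5 leap 11st
  -> R7 @ bar 0 tick 3 v(1,): E5->F4 leap 11st
  -> R4 @ bar 3 tick 3 v(0, 1): B3/F4 TT untreated
  -> R4 @ bar 4 tick 3 v(0, 1): A3/B4 M2 untreated
  -> R7 @ bar 4 tick 3 v(1,): C4->B4 leap 11st
  -> R2 @ bar 5 tick 0 v(0, 1): A3/B4 M2 -> G3/G4 P8 similar
  -> R4 @ bar 5 tick 3 v(0, 1): G3/F4 m7 untreated
  -> R4 @ bar 6 tick 2 v(0, 1): B3/F4 TT untreated

(0, 2, R7, (1,))
(0, 3, R7, (1,))
(3, 3, R4, (0, 1))
(4, 3, R4, (0, 1))
(4, 3, R7, (1,))
(5, 0, R2, (0, 1))
(5, 3, R4, (0, 1))
(6, 2, R4, (0, 1))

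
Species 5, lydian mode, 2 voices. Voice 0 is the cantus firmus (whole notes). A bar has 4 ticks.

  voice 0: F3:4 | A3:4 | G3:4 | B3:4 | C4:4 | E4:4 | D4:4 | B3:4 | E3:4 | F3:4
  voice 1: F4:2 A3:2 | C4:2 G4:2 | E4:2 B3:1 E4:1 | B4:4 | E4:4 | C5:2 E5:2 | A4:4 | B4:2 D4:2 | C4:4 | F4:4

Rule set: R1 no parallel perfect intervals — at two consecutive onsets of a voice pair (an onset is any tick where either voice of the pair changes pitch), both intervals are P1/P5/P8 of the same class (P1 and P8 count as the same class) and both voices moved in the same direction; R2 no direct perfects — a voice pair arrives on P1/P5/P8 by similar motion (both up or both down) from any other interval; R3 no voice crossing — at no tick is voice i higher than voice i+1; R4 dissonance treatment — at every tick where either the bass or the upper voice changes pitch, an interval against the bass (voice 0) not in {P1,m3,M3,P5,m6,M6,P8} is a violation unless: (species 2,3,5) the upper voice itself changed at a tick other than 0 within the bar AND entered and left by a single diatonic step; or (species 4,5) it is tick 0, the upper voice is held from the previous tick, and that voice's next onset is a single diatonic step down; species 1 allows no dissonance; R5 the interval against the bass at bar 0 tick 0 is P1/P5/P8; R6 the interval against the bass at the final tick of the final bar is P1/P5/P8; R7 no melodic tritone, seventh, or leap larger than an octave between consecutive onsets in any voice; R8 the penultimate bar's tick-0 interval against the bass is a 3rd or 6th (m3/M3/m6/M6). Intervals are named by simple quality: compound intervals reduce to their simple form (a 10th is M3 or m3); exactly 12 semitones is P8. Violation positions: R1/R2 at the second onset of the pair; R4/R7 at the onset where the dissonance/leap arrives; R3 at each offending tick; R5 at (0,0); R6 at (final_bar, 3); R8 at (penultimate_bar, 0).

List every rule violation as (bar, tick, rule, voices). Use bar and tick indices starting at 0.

bar 0: v0=F3 v1=F4 downbeat P8
bar 1: v0=A3 v1=C4 downbeat m3
bar 2: v0=G3 v1=E4 downbeat M6
bar 3: v0=B3 v1=B4 downbeat P8
bar 4: v0=C4 v1=E4 downbeat M3
bar 5: v0=E4 v1=C5 downbeat m6
bar 6: v0=D4 v1=A4 downbeat P5
bar 7: v0=B3 v1=B4 downbeat P8
bar 8: v0=E3 v1=C4 downbeat m6
bar 9: v0=F3 v1=F4 downbeat P8
  -> R4 @ bar 1 tick 2 v(0, 1): A3/G4 m7 untreated
  -> R2 @ bar 3 tick 0 v(0, 1): G3/E4 M6 -> B3/B4 P8 similar
  -> R2 @ bar 6 tick 0 v(0, 1): E4/E5 P8 -> D4/A4 P5 similar
  -> R2 @ bar 9 tick 0 v(0, 1): E3/C4 m6 -> F3/F4 P8 similar

(1, 2, R4, (0, 1))
(3, 0, R2, (0, 1))
(6, 0, R2, (0, 1))
(9, 0, R2, (0, 1))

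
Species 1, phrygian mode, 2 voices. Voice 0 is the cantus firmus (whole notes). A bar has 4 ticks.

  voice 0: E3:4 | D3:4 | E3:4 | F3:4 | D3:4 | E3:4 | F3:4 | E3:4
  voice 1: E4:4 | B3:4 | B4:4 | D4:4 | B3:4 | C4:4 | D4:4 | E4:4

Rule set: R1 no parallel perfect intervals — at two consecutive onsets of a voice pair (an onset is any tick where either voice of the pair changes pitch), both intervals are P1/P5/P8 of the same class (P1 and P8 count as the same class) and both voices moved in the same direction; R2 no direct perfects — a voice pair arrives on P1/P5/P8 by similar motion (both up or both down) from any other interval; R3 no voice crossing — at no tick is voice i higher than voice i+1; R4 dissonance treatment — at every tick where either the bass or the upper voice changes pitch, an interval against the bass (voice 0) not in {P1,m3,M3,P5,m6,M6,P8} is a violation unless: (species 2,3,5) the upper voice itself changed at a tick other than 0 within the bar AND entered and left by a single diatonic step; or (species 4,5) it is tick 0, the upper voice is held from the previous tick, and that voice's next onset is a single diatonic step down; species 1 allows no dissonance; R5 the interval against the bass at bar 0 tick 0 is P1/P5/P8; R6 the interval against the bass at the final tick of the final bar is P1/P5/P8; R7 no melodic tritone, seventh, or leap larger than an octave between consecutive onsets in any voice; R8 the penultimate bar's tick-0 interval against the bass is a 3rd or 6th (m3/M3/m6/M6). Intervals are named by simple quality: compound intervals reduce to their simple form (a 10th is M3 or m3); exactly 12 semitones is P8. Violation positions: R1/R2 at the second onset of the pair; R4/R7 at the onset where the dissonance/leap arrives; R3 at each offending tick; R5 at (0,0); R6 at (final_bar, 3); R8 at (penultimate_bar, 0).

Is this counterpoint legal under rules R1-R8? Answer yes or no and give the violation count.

bar 0: v0=E3 v1=E4 (P8)
bar 1: v0=D3 v1=B3 (M6)
bar 2: v0=E3 v1=B4 (P5)
bar 3: v0=F3 v1=D4 (M6)
bar 4: v0=D3 v1=B3 (M6)
bar 5: v0=E3 v1=C4 (m6)
bar 6: v0=F3 v1=D4 (M6)
bar 7: v0=E3 v1=E4 (P8)
  R2 @ bar2.0: D3/B3 M6 -> E3/B4 P5 similar

No (1 violations)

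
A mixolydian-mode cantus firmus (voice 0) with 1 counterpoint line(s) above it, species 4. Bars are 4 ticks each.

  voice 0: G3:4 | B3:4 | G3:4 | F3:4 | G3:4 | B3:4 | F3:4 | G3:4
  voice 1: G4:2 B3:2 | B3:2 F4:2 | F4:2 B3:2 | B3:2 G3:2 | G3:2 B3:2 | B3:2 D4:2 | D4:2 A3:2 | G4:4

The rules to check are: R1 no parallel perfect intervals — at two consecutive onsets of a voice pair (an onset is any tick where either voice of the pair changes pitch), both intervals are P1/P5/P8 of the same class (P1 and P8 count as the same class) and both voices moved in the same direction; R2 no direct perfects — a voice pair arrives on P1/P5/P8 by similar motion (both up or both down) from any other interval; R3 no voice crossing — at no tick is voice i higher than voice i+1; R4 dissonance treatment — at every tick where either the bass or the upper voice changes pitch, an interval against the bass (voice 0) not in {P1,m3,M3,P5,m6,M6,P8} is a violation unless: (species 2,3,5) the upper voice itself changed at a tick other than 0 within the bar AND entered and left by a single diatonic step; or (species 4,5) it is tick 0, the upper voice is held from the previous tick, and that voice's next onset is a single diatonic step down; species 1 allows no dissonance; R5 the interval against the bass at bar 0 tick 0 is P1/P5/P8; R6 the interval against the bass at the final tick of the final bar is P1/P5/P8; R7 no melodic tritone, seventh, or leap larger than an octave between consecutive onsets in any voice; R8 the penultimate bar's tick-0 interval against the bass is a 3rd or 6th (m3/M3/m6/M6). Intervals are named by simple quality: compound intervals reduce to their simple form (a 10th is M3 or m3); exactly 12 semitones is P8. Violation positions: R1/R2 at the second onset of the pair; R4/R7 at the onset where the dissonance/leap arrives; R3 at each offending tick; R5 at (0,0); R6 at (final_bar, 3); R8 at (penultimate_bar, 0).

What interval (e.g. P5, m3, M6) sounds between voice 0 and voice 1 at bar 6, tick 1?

M6

voice 0=F3 voice 1=D4 -> M6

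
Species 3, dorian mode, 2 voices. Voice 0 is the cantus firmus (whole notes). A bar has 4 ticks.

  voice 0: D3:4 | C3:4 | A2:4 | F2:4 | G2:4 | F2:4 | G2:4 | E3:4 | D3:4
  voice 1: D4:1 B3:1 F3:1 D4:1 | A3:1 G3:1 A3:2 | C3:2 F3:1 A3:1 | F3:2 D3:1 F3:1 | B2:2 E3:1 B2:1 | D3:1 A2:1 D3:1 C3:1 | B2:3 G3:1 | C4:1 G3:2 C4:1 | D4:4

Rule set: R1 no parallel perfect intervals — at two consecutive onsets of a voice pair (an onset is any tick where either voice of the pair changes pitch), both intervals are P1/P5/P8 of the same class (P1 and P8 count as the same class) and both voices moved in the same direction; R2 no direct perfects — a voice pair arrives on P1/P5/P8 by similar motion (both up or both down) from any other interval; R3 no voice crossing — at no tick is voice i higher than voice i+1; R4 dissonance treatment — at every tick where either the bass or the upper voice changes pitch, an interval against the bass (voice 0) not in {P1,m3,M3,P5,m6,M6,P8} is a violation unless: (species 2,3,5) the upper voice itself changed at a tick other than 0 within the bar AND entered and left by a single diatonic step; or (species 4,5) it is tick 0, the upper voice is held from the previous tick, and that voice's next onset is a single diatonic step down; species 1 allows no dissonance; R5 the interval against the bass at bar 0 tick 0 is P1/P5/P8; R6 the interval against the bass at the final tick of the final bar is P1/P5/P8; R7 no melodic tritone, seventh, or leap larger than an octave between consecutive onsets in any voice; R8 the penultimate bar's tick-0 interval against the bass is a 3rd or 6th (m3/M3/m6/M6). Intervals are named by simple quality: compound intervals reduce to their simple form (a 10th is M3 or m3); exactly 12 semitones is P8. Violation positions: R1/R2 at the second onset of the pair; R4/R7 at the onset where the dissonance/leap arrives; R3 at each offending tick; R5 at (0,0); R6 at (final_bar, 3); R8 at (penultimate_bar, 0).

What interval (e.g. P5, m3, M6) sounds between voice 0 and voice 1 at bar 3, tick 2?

M6

voice 0=F2 voice 1=D3 -> M6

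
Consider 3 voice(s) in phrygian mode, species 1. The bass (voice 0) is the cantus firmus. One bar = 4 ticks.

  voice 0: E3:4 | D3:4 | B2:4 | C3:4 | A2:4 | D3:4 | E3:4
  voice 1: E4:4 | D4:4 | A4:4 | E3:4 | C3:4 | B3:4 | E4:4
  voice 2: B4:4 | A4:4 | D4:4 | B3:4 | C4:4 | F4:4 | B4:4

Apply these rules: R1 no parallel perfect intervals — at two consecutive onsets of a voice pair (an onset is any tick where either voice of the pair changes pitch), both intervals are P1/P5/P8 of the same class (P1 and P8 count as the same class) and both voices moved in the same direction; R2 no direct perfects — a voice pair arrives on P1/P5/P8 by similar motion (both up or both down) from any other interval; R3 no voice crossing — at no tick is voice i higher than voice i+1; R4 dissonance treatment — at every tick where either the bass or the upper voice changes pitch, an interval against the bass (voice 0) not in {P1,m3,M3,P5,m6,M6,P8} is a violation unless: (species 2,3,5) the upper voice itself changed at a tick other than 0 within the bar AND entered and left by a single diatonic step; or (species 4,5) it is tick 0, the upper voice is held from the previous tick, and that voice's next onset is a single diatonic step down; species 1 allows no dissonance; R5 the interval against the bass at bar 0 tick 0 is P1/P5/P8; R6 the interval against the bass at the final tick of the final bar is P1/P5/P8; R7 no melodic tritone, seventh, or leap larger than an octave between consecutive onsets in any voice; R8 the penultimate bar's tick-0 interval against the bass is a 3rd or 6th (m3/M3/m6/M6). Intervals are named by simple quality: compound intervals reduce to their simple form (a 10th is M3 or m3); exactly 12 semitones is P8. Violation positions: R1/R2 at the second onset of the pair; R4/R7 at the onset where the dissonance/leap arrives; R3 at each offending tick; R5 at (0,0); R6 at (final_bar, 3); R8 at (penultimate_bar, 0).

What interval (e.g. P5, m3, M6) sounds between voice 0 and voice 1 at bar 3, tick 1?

M3

voice 0=C3 voice 1=E3 -> M3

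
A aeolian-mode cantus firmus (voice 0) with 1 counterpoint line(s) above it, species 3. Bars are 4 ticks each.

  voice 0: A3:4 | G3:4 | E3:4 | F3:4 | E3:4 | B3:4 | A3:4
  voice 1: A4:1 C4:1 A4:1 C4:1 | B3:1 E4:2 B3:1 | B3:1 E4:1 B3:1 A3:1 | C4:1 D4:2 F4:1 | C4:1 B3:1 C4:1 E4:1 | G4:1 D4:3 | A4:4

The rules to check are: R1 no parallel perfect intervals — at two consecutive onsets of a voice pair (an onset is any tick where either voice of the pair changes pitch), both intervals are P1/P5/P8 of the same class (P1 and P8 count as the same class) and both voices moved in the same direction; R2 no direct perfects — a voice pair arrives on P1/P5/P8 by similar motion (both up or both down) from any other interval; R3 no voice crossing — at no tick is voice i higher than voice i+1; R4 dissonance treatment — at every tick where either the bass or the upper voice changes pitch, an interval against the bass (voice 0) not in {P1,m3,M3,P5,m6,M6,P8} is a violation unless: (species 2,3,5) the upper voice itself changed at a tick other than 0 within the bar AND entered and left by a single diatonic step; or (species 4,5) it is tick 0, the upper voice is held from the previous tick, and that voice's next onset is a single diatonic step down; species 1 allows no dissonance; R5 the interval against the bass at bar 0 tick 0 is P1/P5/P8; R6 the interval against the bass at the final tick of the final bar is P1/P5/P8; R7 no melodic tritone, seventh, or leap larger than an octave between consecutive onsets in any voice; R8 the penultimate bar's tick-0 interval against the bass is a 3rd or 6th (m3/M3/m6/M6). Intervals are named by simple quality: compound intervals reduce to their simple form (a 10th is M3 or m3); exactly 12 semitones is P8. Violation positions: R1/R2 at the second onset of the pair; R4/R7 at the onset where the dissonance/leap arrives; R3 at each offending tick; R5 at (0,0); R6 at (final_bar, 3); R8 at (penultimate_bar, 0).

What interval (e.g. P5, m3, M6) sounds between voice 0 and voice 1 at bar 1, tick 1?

M6

voice 0=G3 voice 1=E4 -> M6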